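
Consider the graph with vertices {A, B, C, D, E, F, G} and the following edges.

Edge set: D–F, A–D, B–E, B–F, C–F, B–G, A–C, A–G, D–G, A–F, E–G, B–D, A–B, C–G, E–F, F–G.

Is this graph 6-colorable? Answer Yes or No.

The chromatic number is 5. A, B, D, F, G are pairwise adjacent (a clique of size 5), so at least 5 colors are needed.
A valid assignment using 5 colors: A=4, B=3, C=3, D=5, E=4, F=2, G=1.
Since 6 ≥ 5, a proper 6-coloring certainly exists.

Yes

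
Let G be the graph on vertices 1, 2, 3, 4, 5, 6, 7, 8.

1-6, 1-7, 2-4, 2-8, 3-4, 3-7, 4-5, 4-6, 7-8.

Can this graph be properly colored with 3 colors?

The chromatic number is 3. The cycle 3-7-8-2-4-3 has odd length 5, so it cannot be 2-colored; at least 3 colors are needed.
A valid assignment using 3 colors: 1=green, 2=green, 3=blue, 4=red, 5=blue, 6=blue, 7=red, 8=blue.
That is already a proper 3-coloring.

Yes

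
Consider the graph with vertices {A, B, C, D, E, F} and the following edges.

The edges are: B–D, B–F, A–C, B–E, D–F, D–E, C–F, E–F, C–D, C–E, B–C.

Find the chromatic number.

5

B, C, D, E, F are mutually adjacent (a clique of size 5), so at least 5 colors are needed.
5 colors suffice: color red → {C}; color blue → {A, D}; color green → {B}; color yellow → {E}; color purple → {F}. Every edge joins two different colors.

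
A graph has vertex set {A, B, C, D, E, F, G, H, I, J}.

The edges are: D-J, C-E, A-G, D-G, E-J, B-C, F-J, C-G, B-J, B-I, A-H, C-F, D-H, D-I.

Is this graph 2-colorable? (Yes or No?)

No

The cycle G-C-E-J-D-G has odd length 5, so it cannot be 2-colored; at least 3 colors are needed.
So 2 colors are not enough.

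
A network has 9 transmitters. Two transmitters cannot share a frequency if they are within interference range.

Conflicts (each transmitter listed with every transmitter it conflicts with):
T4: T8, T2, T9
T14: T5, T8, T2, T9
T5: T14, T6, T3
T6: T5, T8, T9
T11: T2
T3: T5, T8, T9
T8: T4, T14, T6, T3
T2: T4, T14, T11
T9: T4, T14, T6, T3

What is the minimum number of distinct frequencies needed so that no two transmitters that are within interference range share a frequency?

2

T6 and T9 conflict, so at least 2 frequencies are needed.
Using 2 frequencies: T4=2, T14=2, T5=1, T6=2, T11=2, T3=2, T8=1, T2=1, T9=1. Each listed conflict is separated.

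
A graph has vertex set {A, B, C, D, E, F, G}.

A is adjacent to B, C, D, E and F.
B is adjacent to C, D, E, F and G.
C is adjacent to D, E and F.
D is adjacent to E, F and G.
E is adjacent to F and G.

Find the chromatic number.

6

A, B, C, D, E, F are pairwise adjacent (a clique of size 6), so at least 6 colors are needed.
6 colors suffice: color 1 → {B}; color 2 → {E}; color 3 → {D}; color 4 → {C, G}; color 5 → {F}; color 6 → {A}. Every edge joins two different colors.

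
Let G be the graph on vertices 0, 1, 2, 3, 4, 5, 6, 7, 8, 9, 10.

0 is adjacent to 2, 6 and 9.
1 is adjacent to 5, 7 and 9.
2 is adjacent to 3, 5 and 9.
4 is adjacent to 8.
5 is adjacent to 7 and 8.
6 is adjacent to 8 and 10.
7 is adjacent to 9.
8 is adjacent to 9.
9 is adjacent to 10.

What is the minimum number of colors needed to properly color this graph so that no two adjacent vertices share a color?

3

0, 2, 9 are mutually adjacent, so at least 3 colors are needed.
3 colors suffice: color red → {3, 4, 5, 6, 9}; color blue → {1, 2, 8, 10}; color green → {0, 7}. Each edge has distinct colors on its endpoints.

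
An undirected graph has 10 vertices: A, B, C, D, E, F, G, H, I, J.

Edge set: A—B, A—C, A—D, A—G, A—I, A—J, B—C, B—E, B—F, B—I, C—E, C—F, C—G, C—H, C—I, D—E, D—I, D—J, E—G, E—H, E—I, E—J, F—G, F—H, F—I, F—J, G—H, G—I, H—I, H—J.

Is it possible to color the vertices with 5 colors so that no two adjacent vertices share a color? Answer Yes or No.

Yes

The chromatic number is 5. C, E, G, H, I are pairwise adjacent (a clique of size 5), so at least 5 colors are needed.
A valid assignment using 5 colors: A=2, B=4, C=3, D=3, E=2, F=2, G=4, H=5, I=1, J=1.
That is already a proper 5-coloring.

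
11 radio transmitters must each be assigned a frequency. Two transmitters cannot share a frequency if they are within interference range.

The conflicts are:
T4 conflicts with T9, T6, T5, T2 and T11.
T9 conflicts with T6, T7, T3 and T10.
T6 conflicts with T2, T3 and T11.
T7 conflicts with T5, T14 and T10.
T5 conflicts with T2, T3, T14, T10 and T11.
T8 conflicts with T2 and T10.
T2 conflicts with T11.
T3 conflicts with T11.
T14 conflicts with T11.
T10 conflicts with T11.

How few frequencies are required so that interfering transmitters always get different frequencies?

4

T4, T5, T2, T11 are mutually in conflict, so at least 4 frequencies are needed.
4 frequencies suffice: frequency 1 → {T9, T8, T11}; frequency 2 → {T6, T5}; frequency 3 → {T2, T3, T14, T10}; frequency 4 → {T4, T7}. Each listed conflict is separated.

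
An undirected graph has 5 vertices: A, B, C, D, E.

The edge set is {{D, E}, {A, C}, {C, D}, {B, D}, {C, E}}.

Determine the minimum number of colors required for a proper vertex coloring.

C, D, E are pairwise adjacent, so at least 3 colors are needed.
3 colors suffice: color 1 → {B, C}; color 2 → {A, D}; color 3 → {E}. Every edge joins two different colors.

3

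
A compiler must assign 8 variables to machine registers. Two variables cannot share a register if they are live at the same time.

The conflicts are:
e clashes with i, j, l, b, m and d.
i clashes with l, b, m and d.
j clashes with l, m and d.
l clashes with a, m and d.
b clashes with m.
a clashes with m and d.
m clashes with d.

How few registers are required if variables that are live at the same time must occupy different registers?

5

e, j, l, m, d pairwise conflict, so at least 5 registers are needed.
5 registers suffice: register 1 → {m}; register 2 → {l, b}; register 3 → {d}; register 4 → {e, a}; register 5 → {i, j}. Each listed conflict is separated.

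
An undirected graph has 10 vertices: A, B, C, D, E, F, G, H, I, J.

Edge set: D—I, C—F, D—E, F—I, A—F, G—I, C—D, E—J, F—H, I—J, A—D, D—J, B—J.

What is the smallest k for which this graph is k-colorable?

D, E, J form a triangle, so at least 3 colors are needed.
3 colors suffice: A=blue, B=red, C=blue, D=red, E=green, F=red, G=red, H=blue, I=green, J=blue. Every edge joins two different colors.

3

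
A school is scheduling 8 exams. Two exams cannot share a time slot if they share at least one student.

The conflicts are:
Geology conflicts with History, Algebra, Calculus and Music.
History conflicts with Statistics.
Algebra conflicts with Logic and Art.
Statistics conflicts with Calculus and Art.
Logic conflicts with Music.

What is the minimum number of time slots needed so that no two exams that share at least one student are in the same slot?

3

The cycle Calculus-Statistics-Art-Algebra-Geology-Calculus has odd length 5, so it cannot be 2-colored; at least 3 time slots are needed.
Using 3 time slots: Geology=1, History=2, Algebra=2, Statistics=1, Logic=1, Calculus=2, Art=3, Music=2. Every pair that conflicts lands in different time slots.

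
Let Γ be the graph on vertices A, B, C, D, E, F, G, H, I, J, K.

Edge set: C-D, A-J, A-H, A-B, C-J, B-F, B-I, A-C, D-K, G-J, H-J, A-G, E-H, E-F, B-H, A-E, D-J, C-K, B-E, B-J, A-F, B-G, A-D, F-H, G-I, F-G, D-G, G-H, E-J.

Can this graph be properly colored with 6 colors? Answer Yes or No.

Yes

The chromatic number is 5. A, B, F, G, H are mutually adjacent (a clique of size 5), so at least 5 colors are needed.
5 colors suffice: A=1, B=3, C=4, D=3, E=4, F=2, G=4, H=5, I=1, J=2, K=1.
Since 6 ≥ 5, a proper 6-coloring certainly exists.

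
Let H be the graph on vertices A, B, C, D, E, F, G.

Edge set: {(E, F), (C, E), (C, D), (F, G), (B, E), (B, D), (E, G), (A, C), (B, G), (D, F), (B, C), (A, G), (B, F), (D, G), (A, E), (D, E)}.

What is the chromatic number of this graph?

5

B, D, E, F, G are mutually adjacent (a clique of size 5), so at least 5 colors are needed.
5 colors suffice: color 1 → {E}; color 2 → {A, D}; color 3 → {B}; color 4 → {C, G}; color 5 → {F}. No two adjacent vertices share a color.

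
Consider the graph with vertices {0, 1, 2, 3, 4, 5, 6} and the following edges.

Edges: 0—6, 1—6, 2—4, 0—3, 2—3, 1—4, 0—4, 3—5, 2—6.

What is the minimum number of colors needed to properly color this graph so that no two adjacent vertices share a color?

2

2 and 6 are adjacent, so at least 2 colors are needed.
One proper 2-coloring: 0=b, 1=b, 2=b, 3=a, 4=a, 5=b, 6=a. No two adjacent vertices share a color.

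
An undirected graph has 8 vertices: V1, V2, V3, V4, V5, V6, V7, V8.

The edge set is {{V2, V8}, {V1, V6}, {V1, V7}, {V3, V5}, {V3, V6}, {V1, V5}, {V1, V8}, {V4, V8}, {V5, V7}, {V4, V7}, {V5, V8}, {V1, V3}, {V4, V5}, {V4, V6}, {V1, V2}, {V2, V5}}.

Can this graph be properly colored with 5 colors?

Yes

The chromatic number is 4. V1, V2, V5, V8 are pairwise adjacent (a clique of size 4), so at least 4 colors are needed.
4 colors suffice: V1=1, V2=4, V3=3, V4=1, V5=2, V6=2, V7=3, V8=3.
Since 5 ≥ 4, a proper 5-coloring certainly exists.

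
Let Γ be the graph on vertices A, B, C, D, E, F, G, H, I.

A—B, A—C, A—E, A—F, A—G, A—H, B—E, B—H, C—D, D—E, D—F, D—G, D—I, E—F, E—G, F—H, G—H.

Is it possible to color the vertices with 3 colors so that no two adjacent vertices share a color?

The chromatic number is 3. A, B, H are mutually adjacent, so at least 3 colors are needed.
3 colors suffice: color 1 → {A, D}; color 2 → {C, E, H, I}; color 3 → {B, F, G}.
That is already a proper 3-coloring.

Yes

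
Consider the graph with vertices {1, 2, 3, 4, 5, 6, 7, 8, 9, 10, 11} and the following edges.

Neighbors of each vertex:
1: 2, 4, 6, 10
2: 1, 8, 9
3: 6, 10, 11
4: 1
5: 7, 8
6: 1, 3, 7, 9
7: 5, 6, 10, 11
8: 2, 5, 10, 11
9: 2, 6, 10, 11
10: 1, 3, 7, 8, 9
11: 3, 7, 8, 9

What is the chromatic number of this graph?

2

9 and 10 are adjacent, so at least 2 colors are needed.
2 colors suffice: 1=blue, 2=red, 3=blue, 4=red, 5=red, 6=red, 7=blue, 8=blue, 9=blue, 10=red, 11=red. Each edge has distinct colors on its endpoints.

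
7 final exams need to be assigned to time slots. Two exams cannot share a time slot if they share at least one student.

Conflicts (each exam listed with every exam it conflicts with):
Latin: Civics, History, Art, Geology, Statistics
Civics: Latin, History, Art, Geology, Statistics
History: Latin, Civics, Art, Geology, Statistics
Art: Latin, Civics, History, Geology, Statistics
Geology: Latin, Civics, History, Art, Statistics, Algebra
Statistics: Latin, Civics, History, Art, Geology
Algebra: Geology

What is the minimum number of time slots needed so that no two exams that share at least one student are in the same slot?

6

Latin, Civics, History, Art, Geology, Statistics are mutually in conflict, so at least 6 time slots are needed.
6 time slots suffice: time slot 1 → {Geology}; time slot 2 → {Statistics, Algebra}; time slot 3 → {Latin}; time slot 4 → {Civics}; time slot 5 → {Art}; time slot 6 → {History}. No two conflicting exams share a time slot.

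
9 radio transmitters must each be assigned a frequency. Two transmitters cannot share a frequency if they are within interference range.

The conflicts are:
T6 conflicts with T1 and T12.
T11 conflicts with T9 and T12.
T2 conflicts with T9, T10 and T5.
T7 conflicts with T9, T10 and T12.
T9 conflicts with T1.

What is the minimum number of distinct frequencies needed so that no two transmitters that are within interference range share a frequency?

3

The cycle T9-T11-T12-T6-T1-T9 has odd length 5, so it cannot be 2-colored; at least 3 frequencies are needed.
3 frequencies suffice: frequency 1 → {T9, T10, T5, T12}; frequency 2 → {T6, T11, T2, T7}; frequency 3 → {T1}. No two conflicting transmitters share a frequency.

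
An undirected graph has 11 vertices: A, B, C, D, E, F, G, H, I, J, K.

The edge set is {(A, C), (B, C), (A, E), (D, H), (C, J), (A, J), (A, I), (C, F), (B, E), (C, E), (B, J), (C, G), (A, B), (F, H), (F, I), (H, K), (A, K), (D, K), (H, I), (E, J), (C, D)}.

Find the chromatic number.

5

A, B, C, E, J are mutually adjacent (a clique of size 5), so at least 5 colors are needed.
5 colors suffice: A=2, B=3, C=1, D=2, E=5, F=2, G=2, H=1, I=3, J=4, K=3. No two adjacent vertices share a color.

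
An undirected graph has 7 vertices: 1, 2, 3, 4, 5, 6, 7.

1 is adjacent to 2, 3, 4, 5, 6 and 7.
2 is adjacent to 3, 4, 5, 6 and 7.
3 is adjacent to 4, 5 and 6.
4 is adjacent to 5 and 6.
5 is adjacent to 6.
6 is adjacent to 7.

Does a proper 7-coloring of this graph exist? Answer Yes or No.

The chromatic number is 6. 1, 2, 3, 4, 5, 6 form a clique, so at least 6 colors are needed.
6 colors suffice: color a → {2}; color b → {1}; color c → {6}; color d → {3, 7}; color e → {5}; color f → {4}.
Since 7 ≥ 6, a proper 7-coloring certainly exists.

Yes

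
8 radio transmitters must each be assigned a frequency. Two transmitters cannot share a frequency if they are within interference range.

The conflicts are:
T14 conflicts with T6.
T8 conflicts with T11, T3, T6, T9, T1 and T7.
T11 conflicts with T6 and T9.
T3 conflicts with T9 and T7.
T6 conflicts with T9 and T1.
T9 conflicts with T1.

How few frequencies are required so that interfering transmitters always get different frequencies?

T8, T11, T6, T9 all conflict with each other, so at least 4 frequencies are needed.
A valid assignment using 4 frequencies: T14=1, T8=1, T11=4, T3=3, T6=3, T9=2, T1=4, T7=2. Every pair that conflicts lands in different frequencies.

4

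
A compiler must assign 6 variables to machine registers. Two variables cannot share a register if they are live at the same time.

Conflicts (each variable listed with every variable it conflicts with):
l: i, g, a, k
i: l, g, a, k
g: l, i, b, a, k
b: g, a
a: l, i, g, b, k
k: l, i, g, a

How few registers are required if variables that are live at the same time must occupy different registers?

5

l, i, g, a, k are mutually in conflict, so at least 5 registers are needed.
5 registers suffice: register 1 → {g}; register 2 → {a}; register 3 → {i, b}; register 4 → {k}; register 5 → {l}. Every pair that conflicts lands in different registers.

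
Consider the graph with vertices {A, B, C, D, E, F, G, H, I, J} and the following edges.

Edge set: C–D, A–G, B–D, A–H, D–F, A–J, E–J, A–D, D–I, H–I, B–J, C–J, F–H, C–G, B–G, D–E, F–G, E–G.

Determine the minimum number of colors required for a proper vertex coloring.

2

H and I are adjacent, so at least 2 colors are needed.
2 colors suffice: color red → {D, G, H, J}; color blue → {A, B, C, E, F, I}. No two adjacent vertices share a color.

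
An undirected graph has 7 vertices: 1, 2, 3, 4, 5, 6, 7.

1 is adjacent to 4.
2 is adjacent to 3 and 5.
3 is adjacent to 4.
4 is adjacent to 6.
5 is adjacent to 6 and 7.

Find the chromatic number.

The cycle 3-2-5-6-4-3 has odd length 5, so it cannot be 2-colored; at least 3 colors are needed.
3 colors suffice: color a → {4, 5}; color b → {1, 3, 6, 7}; color c → {2}. Each edge has distinct colors on its endpoints.

3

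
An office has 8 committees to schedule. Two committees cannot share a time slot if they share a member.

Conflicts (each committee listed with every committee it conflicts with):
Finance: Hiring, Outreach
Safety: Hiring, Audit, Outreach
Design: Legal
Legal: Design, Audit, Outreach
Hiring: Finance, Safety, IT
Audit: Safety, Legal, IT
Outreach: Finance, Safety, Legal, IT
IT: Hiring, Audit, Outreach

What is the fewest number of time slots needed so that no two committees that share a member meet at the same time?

Safety and Audit conflict, so at least 2 time slots are needed.
2 time slots suffice: time slot 1 → {Design, Hiring, Audit, Outreach}; time slot 2 → {Finance, Safety, Legal, IT}. Every pair that conflicts lands in different time slots.

2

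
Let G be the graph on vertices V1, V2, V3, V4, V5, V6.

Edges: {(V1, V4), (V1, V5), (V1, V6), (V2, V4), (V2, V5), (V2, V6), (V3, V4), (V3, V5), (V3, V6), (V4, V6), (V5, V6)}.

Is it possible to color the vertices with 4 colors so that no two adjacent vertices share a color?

The chromatic number is 3. V2, V5, V6 form a triangle, so at least 3 colors are needed.
A valid assignment using 3 colors: V1=3, V2=3, V3=3, V4=2, V5=2, V6=1.
Since 4 ≥ 3, a proper 4-coloring certainly exists.

Yes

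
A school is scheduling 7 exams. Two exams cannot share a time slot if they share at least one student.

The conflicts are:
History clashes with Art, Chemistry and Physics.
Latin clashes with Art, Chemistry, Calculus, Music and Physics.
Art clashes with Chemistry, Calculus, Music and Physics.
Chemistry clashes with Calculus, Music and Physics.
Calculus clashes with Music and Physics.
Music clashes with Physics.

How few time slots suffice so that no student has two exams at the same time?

6

Latin, Art, Chemistry, Calculus, Music, Physics all conflict with each other, so at least 6 time slots are needed.
Using 6 time slots: History=4, Latin=4, Art=1, Chemistry=2, Calculus=6, Music=5, Physics=3. Each listed conflict is separated.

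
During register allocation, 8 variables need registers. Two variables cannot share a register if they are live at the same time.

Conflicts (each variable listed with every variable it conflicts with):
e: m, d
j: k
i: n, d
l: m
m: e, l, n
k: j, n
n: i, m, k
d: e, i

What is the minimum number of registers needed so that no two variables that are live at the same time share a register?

The cycle m-n-i-d-e-m has odd length 5, so it cannot be 2-colored; at least 3 registers are needed.
3 registers suffice: register 1 → {e, j, l, n}; register 2 → {i, m, k}; register 3 → {d}. Each listed conflict is separated.

3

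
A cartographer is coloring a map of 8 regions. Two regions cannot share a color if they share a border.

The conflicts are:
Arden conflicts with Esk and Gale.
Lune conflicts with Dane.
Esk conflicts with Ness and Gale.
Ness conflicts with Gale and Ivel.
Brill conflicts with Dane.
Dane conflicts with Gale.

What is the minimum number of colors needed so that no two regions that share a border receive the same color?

Esk, Ness, Gale all conflict with each other, so at least 3 colors are needed.
A valid assignment using 3 colors: Arden=3, Lune=1, Esk=2, Ness=3, Brill=1, Dane=2, Gale=1, Ivel=1. No two conflicting regions share a color.

3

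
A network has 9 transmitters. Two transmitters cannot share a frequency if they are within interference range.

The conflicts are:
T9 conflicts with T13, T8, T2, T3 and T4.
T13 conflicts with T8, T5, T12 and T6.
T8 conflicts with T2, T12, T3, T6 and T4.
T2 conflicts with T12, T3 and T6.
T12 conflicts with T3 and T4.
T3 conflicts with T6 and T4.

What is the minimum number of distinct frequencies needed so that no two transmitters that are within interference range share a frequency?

4

T8, T2, T12, T3 pairwise conflict, so at least 4 frequencies are needed.
Using 4 frequencies: T9=3, T13=2, T8=1, T5=1, T2=4, T12=3, T3=2, T6=3, T4=4. Each listed conflict is separated.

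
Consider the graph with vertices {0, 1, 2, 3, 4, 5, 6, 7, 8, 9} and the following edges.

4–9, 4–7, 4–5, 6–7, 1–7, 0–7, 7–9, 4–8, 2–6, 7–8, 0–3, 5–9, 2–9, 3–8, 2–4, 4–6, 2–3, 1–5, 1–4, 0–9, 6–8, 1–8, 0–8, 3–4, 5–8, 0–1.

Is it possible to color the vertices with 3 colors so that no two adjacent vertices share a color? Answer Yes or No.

1, 4, 7, 8 form a clique, so at least 4 colors are needed.
So 3 colors are not enough.

No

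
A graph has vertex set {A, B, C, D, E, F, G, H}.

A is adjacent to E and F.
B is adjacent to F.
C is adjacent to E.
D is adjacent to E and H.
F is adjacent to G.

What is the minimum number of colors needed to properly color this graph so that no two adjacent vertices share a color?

A and F are adjacent, so at least 2 colors are needed.
A valid assignment using 2 colors: A=blue, B=blue, C=blue, D=blue, E=red, F=red, G=blue, H=red. No two adjacent vertices share a color.

2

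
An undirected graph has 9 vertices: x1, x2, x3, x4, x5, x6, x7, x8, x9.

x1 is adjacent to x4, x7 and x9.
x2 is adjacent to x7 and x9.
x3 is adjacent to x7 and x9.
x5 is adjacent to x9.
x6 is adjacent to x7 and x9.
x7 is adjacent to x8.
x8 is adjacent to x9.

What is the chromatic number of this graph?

x5 and x9 are adjacent, so at least 2 colors are needed.
2 colors suffice: color 1 → {x4, x7, x9}; color 2 → {x1, x2, x3, x5, x6, x8}. Each edge has distinct colors on its endpoints.

2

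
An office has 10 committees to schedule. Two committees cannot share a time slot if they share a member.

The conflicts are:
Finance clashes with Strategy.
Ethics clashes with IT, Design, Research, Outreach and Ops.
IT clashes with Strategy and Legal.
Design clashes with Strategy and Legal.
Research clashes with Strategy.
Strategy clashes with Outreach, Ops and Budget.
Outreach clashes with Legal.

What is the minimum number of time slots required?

Strategy and Budget conflict, so at least 2 time slots are needed.
A valid assignment using 2 time slots: Finance=2, Ethics=1, IT=2, Design=2, Research=2, Strategy=1, Outreach=2, Ops=2, Budget=2, Legal=1. No two conflicting committees share a time slot.

2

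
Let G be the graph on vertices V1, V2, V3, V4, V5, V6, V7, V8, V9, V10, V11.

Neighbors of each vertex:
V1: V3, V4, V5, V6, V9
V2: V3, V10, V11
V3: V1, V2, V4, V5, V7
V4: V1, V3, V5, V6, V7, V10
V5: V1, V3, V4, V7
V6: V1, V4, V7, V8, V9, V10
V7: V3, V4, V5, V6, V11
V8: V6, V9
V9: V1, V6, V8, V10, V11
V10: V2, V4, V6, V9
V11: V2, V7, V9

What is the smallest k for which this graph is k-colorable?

V1, V3, V4, V5 are mutually adjacent (a clique of size 4), so at least 4 colors are needed.
One proper 4-coloring: V1=green, V2=red, V3=blue, V4=red, V5=yellow, V6=blue, V7=green, V8=green, V9=red, V10=green, V11=blue. No two adjacent vertices share a color.

4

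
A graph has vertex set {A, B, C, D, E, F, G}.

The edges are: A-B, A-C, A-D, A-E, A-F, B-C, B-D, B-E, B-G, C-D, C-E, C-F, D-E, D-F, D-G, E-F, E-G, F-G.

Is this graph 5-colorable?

Yes

The chromatic number is 5. A, C, D, E, F are mutually adjacent (a clique of size 5), so at least 5 colors are needed.
5 colors suffice: color 1 → {E}; color 2 → {D}; color 3 → {A, G}; color 4 → {C}; color 5 → {B, F}.
That is already a proper 5-coloring.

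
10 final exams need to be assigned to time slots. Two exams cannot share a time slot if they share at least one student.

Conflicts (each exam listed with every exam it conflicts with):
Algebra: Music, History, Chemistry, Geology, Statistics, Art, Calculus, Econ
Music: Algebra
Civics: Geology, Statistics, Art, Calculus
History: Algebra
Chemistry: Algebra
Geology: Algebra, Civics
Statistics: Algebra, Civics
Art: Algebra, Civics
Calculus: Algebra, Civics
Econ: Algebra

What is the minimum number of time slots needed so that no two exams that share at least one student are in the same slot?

2

Algebra and Art conflict, so at least 2 time slots are needed.
2 time slots suffice: time slot 1 → {Algebra, Civics}; time slot 2 → {Music, History, Chemistry, Geology, Statistics, Art, Calculus, Econ}. Each listed conflict is separated.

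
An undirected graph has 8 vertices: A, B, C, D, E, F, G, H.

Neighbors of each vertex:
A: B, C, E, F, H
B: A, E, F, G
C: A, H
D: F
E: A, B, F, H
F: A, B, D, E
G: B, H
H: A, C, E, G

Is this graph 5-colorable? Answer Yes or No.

Yes

The chromatic number is 4. A, B, E, F are mutually adjacent (a clique of size 4), so at least 4 colors are needed.
4 colors suffice: color 1 → {A, D, G}; color 2 → {B, H}; color 3 → {C, E}; color 4 → {F}.
Since 5 ≥ 4, a proper 5-coloring certainly exists.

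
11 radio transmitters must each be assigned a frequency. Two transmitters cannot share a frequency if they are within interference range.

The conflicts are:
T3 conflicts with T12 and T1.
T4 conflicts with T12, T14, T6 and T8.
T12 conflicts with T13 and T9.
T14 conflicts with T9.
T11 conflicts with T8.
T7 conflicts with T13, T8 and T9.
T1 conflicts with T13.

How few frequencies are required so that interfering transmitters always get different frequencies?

The cycle T7-T8-T4-T12-T13-T7 has odd length 5, so it cannot be 2-colored; at least 3 frequencies are needed.
3 frequencies suffice: frequency 1 → {T12, T14, T6, T11, T7, T1}; frequency 2 → {T3, T4, T13, T9}; frequency 3 → {T8}. No two conflicting transmitters share a frequency.

3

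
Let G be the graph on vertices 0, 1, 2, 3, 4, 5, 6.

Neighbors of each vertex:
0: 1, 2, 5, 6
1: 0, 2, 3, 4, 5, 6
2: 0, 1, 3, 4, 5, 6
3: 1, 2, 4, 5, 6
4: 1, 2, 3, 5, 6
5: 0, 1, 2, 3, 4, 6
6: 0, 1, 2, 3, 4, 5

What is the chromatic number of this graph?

6

1, 2, 3, 4, 5, 6 are pairwise adjacent (a clique of size 6), so at least 6 colors are needed.
6 colors suffice: 0=purple, 1=green, 2=blue, 3=purple, 4=orange, 5=yellow, 6=red. No two adjacent vertices share a color.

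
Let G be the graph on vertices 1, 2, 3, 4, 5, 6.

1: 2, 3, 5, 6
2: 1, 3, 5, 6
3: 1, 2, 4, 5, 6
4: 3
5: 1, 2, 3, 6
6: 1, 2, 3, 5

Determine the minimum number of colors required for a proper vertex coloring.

5

1, 2, 3, 5, 6 are mutually adjacent (a clique of size 5), so at least 5 colors are needed.
A valid assignment using 5 colors: 1=yellow, 2=blue, 3=red, 4=blue, 5=green, 6=purple. No two adjacent vertices share a color.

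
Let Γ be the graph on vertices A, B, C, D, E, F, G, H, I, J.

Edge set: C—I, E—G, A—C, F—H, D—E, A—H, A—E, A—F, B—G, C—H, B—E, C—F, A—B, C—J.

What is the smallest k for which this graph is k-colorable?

A, C, F, H are pairwise adjacent (a clique of size 4), so at least 4 colors are needed.
A valid assignment using 4 colors: A=1, B=3, C=2, D=1, E=2, F=4, G=1, H=3, I=1, J=1. No two adjacent vertices share a color.

4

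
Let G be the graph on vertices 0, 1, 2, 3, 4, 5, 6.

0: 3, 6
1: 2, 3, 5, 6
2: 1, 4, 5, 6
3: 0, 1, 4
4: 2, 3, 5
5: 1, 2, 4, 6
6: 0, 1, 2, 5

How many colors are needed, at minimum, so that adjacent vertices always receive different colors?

1, 2, 5, 6 form a clique, so at least 4 colors are needed.
4 colors suffice: color a → {2, 3}; color b → {0, 1, 4}; color c → {6}; color d → {5}. Each edge has distinct colors on its endpoints.

4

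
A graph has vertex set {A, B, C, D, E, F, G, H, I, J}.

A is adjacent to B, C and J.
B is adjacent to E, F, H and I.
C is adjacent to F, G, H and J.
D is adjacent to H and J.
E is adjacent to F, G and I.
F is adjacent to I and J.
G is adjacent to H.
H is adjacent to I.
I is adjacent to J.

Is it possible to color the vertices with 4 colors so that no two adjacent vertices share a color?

The chromatic number is 4. B, E, F, I form a clique, so at least 4 colors are needed.
4 colors suffice: color 1 → {B, G, J}; color 2 → {C, D, I}; color 3 → {A, F, H}; color 4 → {E}.
That is already a proper 4-coloring.

Yes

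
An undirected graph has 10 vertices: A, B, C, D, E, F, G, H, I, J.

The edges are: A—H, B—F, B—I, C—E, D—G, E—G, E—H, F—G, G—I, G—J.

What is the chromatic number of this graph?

2

C and E are adjacent, so at least 2 colors are needed.
2 colors suffice: A=blue, B=red, C=red, D=blue, E=blue, F=blue, G=red, H=red, I=blue, J=blue. Each edge has distinct colors on its endpoints.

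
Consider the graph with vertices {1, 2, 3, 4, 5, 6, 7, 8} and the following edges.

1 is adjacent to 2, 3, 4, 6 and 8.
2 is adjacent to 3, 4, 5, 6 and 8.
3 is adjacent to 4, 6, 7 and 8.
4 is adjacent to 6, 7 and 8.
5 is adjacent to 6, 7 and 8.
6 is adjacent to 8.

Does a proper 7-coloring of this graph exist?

The chromatic number is 6. 1, 2, 3, 4, 6, 8 are mutually adjacent (a clique of size 6), so at least 6 colors are needed.
One proper 6-coloring: 1=f, 2=d, 3=a, 4=b, 5=a, 6=e, 7=c, 8=c.
Since 7 ≥ 6, a proper 7-coloring certainly exists.

Yes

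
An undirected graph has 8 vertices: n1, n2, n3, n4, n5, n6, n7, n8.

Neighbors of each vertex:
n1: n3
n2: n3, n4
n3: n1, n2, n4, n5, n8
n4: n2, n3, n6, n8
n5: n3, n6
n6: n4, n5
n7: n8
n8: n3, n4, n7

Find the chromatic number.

n3, n4, n8 are mutually adjacent, so at least 3 colors are needed.
3 colors suffice: color 1 → {n3, n6, n7}; color 2 → {n1, n4, n5}; color 3 → {n2, n8}. No two adjacent vertices share a color.

3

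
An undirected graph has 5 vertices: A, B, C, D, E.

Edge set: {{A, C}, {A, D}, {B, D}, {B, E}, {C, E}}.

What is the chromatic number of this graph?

3

The cycle B-D-A-C-E-B has odd length 5, so it cannot be 2-colored; at least 3 colors are needed.
3 colors suffice: color 1 → {A, B}; color 2 → {D, E}; color 3 → {C}. Each edge has distinct colors on its endpoints.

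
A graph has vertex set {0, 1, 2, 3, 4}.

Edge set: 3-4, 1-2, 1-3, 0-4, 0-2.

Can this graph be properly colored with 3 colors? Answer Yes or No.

Yes

The chromatic number is 3. The cycle 1-3-4-0-2-1 has odd length 5, so it cannot be 2-colored; at least 3 colors are needed.
3 colors suffice: color a → {2, 4}; color b → {0, 3}; color c → {1}.
That is already a proper 3-coloring.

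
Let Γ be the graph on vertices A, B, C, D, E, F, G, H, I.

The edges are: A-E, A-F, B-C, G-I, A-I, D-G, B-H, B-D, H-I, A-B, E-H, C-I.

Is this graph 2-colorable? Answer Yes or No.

No

The cycle D-B-A-I-G-D has odd length 5, so it cannot be 2-colored; at least 3 colors are needed.
So 2 colors are not enough.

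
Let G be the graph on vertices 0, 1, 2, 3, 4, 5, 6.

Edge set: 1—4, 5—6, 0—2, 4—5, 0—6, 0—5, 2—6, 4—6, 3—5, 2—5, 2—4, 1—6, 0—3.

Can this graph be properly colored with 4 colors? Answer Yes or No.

The chromatic number is 4. 0, 2, 5, 6 form a clique, so at least 4 colors are needed.
4 colors suffice: color a → {3, 6}; color b → {1, 5}; color c → {2}; color d → {0, 4}.
That is already a proper 4-coloring.

Yes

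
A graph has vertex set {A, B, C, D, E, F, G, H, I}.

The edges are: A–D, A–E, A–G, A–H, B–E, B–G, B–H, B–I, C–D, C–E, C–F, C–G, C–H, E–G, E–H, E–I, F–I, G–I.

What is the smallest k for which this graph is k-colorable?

B, E, G, I form a clique, so at least 4 colors are needed.
4 colors suffice: color 1 → {D, E, F}; color 2 → {A, C, I}; color 3 → {G, H}; color 4 → {B}. Each edge has distinct colors on its endpoints.

4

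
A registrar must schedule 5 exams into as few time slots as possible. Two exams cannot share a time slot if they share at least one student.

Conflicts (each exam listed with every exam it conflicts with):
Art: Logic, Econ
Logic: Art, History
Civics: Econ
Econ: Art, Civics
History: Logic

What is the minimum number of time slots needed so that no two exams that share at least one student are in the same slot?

Art and Logic conflict, so at least 2 time slots are needed.
Using 2 time slots: Art=1, Logic=2, Civics=1, Econ=2, History=1. No two conflicting exams share a time slot.

2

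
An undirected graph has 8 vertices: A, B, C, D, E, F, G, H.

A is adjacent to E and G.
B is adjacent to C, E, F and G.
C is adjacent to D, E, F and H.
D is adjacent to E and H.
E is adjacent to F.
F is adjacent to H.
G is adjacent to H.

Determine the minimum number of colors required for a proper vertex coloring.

4

B, C, E, F are pairwise adjacent (a clique of size 4), so at least 4 colors are needed.
4 colors suffice: color 1 → {C, G}; color 2 → {E, H}; color 3 → {A, B, D}; color 4 → {F}. Every edge joins two different colors.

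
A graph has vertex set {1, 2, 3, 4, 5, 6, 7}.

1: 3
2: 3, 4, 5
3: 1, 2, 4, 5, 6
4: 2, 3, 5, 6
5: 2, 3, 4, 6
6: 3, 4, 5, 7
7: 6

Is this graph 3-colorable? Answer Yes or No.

No

3, 4, 5, 6 form a clique, so at least 4 colors are needed.
So 3 colors are not enough.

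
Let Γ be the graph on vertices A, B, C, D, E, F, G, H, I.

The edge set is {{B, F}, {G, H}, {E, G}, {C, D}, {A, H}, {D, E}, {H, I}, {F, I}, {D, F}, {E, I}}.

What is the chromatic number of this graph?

F and I are adjacent, so at least 2 colors are needed.
2 colors suffice: color 1 → {C, E, F, H}; color 2 → {A, B, D, G, I}. No two adjacent vertices share a color.

2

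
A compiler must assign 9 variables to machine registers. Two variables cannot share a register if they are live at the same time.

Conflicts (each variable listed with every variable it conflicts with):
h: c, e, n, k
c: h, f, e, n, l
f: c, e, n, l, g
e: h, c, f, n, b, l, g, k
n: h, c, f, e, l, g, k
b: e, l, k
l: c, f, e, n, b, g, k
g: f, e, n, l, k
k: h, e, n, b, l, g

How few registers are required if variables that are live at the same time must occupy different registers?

e, n, l, g, k are mutually in conflict, so at least 5 registers are needed.
Using 5 registers: h=2, c=5, f=4, e=1, n=3, b=3, l=2, g=5, k=4. Every pair that conflicts lands in different registers.

5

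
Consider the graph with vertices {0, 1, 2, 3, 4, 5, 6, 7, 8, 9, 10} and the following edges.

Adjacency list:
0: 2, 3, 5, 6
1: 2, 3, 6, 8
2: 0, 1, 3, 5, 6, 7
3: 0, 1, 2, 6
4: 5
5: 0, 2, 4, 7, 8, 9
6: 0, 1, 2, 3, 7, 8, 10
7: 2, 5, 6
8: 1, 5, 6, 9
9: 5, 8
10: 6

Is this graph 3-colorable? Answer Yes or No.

1, 2, 3, 6 are pairwise adjacent (a clique of size 4), so at least 4 colors are needed.
So 3 colors are not enough.

No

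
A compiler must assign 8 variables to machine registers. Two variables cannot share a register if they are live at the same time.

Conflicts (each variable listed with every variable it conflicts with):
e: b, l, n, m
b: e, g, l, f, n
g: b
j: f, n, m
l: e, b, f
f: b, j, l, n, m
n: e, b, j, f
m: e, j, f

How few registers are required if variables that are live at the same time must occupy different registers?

3

j, f, m are mutually in conflict, so at least 3 registers are needed.
3 registers suffice: register 1 → {e, g, f}; register 2 → {b, j}; register 3 → {l, n, m}. Each listed conflict is separated.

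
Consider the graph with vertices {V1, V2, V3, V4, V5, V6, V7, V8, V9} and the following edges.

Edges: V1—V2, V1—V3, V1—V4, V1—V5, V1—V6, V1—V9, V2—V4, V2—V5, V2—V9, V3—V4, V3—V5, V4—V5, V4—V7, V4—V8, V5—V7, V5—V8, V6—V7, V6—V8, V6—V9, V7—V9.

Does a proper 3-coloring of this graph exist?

No

V1, V3, V4, V5 are mutually adjacent (a clique of size 4), so at least 4 colors are needed.
So 3 colors are not enough.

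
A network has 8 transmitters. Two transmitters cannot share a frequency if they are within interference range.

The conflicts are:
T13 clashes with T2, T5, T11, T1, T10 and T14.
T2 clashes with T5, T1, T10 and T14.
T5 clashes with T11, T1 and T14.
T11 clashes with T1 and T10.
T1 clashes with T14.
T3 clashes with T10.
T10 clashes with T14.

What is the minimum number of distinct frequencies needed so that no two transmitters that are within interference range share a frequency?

5

T13, T2, T5, T1, T14 are mutually in conflict, so at least 5 frequencies are needed.
5 frequencies suffice: T13=1, T2=2, T5=3, T11=2, T1=5, T3=1, T10=3, T14=4. No two conflicting transmitters share a frequency.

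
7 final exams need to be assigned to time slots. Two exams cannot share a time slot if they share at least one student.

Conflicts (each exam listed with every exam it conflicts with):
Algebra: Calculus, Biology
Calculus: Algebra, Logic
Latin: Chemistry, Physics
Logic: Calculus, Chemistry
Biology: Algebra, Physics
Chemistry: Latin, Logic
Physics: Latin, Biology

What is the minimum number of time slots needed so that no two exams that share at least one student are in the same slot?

3

The cycle Biology-Algebra-Calculus-Logic-Chemistry-Latin-Physics-Biology has odd length 7, so it cannot be 2-colored; at least 3 time slots are needed.
3 time slots suffice: Algebra=1, Calculus=2, Latin=3, Logic=1, Biology=2, Chemistry=2, Physics=1. No two conflicting exams share a time slot.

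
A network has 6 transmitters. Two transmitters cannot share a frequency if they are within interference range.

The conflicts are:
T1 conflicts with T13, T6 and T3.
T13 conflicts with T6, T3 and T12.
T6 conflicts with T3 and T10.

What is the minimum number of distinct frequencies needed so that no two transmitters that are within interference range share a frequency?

4

T1, T13, T6, T3 all conflict with each other, so at least 4 frequencies are needed.
4 frequencies suffice: frequency 1 → {T6, T12}; frequency 2 → {T13, T10}; frequency 3 → {T1}; frequency 4 → {T3}. No two conflicting transmitters share a frequency.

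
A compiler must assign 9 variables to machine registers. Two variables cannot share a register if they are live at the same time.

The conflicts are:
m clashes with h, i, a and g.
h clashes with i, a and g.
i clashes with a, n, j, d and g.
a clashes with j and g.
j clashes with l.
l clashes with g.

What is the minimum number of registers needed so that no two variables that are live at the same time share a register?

m, h, i, a, g pairwise conflict, so at least 5 registers are needed.
Using 5 registers: m=5, h=4, i=1, a=2, n=2, j=3, l=1, d=2, g=3. Every pair that conflicts lands in different registers.

5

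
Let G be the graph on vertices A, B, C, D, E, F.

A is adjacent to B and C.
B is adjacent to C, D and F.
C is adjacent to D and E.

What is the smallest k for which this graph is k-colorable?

3

A, B, C are mutually adjacent, so at least 3 colors are needed.
3 colors suffice: color 1 → {B, E}; color 2 → {C, F}; color 3 → {A, D}. Every edge joins two different colors.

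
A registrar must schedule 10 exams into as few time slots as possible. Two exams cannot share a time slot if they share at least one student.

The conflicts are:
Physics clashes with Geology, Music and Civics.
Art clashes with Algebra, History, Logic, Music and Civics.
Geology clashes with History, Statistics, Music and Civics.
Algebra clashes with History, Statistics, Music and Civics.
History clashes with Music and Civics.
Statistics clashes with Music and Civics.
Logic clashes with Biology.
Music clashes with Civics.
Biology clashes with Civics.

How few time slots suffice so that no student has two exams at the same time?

Art, Algebra, History, Music, Civics all conflict with each other, so at least 5 time slots are needed.
Using 5 time slots: Physics=4, Art=3, Geology=3, Algebra=4, History=5, Statistics=5, Logic=1, Music=2, Biology=2, Civics=1. Each listed conflict is separated.

5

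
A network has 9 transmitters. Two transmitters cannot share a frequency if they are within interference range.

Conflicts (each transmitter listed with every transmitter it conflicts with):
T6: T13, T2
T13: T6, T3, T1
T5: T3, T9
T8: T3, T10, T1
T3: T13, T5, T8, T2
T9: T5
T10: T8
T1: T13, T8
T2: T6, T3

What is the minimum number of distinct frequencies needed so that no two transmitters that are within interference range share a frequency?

2

T13 and T3 conflict, so at least 2 frequencies are needed.
2 frequencies suffice: frequency 1 → {T6, T3, T9, T10, T1}; frequency 2 → {T13, T5, T8, T2}. No two conflicting transmitters share a frequency.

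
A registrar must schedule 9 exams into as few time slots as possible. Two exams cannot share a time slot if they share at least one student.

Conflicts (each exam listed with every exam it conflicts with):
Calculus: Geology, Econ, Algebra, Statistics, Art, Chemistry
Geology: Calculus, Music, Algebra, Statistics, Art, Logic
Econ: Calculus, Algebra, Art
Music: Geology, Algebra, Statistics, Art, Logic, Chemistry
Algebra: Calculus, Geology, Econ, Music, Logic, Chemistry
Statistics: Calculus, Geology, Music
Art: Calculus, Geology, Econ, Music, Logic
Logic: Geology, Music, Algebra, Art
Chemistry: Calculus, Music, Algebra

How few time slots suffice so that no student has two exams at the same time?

Geology, Music, Art, Logic all conflict with each other, so at least 4 time slots are needed.
Using 4 time slots: Calculus=1, Geology=3, Econ=3, Music=1, Algebra=2, Statistics=2, Art=2, Logic=4, Chemistry=3. Each listed conflict is separated.

4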